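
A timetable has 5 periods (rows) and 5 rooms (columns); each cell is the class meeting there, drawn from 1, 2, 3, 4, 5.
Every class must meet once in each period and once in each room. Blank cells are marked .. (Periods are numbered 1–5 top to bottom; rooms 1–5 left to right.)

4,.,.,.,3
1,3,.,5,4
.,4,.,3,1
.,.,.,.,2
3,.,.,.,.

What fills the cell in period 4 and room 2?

1

Period 2, room 3: period 2 has {1, 3, 4, 5} and room 3 has {}, leaving only 2.
Period 3, room 3: period 3 has {1, 3, 4} and room 3 has {2}, leaving only 5.
Period 1, room 3: period 1 has {3, 4} and room 3 has {2, 5}, leaving only 1.
Period 1, room 4: period 1 has {1, 3, 4} and room 4 has {3, 5}, leaving only 2.
Period 1, room 2: period 1 has {1, 2, 3, 4} and room 2 has {3, 4}, leaving only 5.
Period 4 already has {2} and room 2 already has {3, 4, 5}, so period 4, room 2 must be 1.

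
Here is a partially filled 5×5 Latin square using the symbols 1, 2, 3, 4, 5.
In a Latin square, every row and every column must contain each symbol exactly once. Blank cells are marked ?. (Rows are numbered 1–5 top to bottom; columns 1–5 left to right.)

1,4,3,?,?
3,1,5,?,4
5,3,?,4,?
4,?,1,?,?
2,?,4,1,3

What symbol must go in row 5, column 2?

5

Row 5 already has {1, 2, 3, 4} and column 2 already has {1, 3, 4}, so row 5, column 2 must be 5.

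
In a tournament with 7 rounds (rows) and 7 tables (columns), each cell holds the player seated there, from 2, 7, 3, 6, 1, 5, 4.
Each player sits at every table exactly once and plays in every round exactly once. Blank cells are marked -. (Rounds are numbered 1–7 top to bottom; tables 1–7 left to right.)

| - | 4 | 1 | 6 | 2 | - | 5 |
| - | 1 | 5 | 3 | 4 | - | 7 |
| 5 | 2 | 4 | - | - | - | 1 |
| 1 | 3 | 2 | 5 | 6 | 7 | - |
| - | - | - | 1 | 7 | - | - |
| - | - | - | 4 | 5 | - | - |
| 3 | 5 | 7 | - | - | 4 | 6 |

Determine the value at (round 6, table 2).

7

Round 1, table 1: round 1 has {2, 6, 1, 5, 4} and table 1 has {3, 1, 5}, leaving only 7.
Round 1, table 6: round 1 has {2, 7, 6, 1, 5, 4} and table 6 has {7, 4}, leaving only 3.
Round 3, table 4: round 3 has {2, 1, 5, 4} and table 4 has {3, 6, 1, 5, 4}, leaving only 7.
Round 3, table 5: round 3 has {2, 7, 1, 5, 4} and table 5 has {2, 7, 6, 5, 4}, leaving only 3.
Round 3, table 6: round 3 has {2, 7, 3, 1, 5, 4} and table 6 has {7, 3, 4}, leaving only 6.
Round 2, table 6: round 2 has {7, 3, 1, 5, 4} and table 6 has {7, 3, 6, 4}, leaving only 2.
Round 2, table 1: round 2 has {2, 7, 3, 1, 5, 4} and table 1 has {7, 3, 1, 5}, leaving only 6.
Round 4, table 7: round 4 has {2, 7, 3, 6, 1, 5} and table 7 has {7, 6, 1, 5}, leaving only 4.
Round 5, table 2: round 5 has {7, 1} and table 2 has {2, 3, 1, 5, 4}, leaving only 6.
Round 6 already has {5, 4} and table 2 already has {2, 3, 6, 1, 5, 4}, so round 6, table 2 must be 7.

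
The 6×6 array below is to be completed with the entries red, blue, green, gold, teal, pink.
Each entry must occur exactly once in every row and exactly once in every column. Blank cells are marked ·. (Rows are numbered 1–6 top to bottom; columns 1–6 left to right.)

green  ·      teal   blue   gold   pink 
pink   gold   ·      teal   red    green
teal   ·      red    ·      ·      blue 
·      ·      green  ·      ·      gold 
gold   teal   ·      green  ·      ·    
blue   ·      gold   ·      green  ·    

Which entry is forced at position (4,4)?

pink

Row 1, column 2: row 1 has {blue, green, gold, teal, pink} and column 2 has {gold, teal}, leaving only red.
Row 2, column 3: row 2 has {red, green, gold, teal, pink} and column 3 has {red, green, gold, teal}, leaving only blue.
Row 3, column 5: row 3 has {red, blue, teal} and column 5 has {red, green, gold}, leaving only pink.
Row 3, column 2: row 3 has {red, blue, teal, pink} and column 2 has {red, gold, teal}, leaving only green.
Row 3, column 4: row 3 has {red, blue, green, teal, pink} and column 4 has {blue, green, teal}, leaving only gold.
Row 4, column 1: row 4 has {green, gold} and column 1 has {blue, green, gold, teal, pink}, leaving only red.
Row 4 already has {red, green, gold} and column 4 already has {blue, green, gold, teal}, so row 4, column 4 must be pink.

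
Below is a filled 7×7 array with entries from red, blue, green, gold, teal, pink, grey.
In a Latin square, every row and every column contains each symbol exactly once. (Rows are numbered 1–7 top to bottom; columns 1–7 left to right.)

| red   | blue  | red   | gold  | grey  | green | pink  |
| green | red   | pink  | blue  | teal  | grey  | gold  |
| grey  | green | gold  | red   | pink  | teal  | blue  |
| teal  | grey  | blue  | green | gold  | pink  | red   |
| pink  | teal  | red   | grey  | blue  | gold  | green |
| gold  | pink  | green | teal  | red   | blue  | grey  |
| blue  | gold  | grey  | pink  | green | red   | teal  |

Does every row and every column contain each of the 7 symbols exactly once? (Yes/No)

Row 1 contains red twice (at columns 1 and 3), so it is not a permutation.

No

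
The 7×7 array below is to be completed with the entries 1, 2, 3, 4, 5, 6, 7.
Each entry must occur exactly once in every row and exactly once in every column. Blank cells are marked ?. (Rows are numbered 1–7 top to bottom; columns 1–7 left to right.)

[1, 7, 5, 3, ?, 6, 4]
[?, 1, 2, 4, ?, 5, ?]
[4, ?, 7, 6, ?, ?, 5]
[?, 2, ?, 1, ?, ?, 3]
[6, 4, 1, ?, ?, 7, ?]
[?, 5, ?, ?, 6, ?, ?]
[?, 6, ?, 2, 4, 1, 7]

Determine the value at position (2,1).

3

Row 1, column 5: row 1 has {1, 3, 4, 5, 6, 7} and column 5 has {4, 6}, leaving only 2.
Row 2, column 7: row 2 has {1, 2, 4, 5} and column 7 has {3, 4, 5, 7}, leaving only 6.
Row 3, column 2: row 3 has {4, 5, 6, 7} and column 2 has {1, 2, 4, 5, 6, 7}, leaving only 3.
Row 3, column 5: row 3 has {3, 4, 5, 6, 7} and column 5 has {2, 4, 6}, leaving only 1.
Row 3, column 6: row 3 has {1, 3, 4, 5, 6, 7} and column 6 has {1, 5, 6, 7}, leaving only 2.
Row 4, column 6: row 4 has {1, 2, 3} and column 6 has {1, 2, 5, 6, 7}, leaving only 4.
Row 4, column 3: row 4 has {1, 2, 3, 4} and column 3 has {1, 2, 5, 7}, leaving only 6.
Row 5, column 4: row 5 has {1, 4, 6, 7} and column 4 has {1, 2, 3, 4, 6}, leaving only 5.
Row 5, column 5: row 5 has {1, 4, 5, 6, 7} and column 5 has {1, 2, 4, 6}, leaving only 3.
Row 2, column 5: row 2 has {1, 2, 4, 5, 6} and column 5 has {1, 2, 3, 4, 6}, leaving only 7.
Row 2 already has {1, 2, 4, 5, 6, 7} and column 1 already has {1, 4, 6}, so row 2, column 1 must be 3.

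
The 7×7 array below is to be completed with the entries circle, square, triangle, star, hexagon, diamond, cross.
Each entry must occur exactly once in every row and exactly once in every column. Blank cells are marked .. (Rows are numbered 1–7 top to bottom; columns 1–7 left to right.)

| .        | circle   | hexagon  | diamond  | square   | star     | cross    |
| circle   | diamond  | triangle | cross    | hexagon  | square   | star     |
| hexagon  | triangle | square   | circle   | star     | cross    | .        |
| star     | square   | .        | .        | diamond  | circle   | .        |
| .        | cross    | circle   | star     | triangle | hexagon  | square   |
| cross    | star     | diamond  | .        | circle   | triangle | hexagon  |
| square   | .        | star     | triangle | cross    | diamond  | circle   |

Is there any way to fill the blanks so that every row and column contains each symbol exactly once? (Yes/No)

Yes

No row or column among the givens repeats a symbol, and propagating forced cells runs into no contradiction.
One valid completion exists (for instance, triangle circle hexagon diamond square star cross / circle diamond triangle cross hexagon square star / hexagon triangle square circle star cross diamond / star square cross hexagon diamond circle triangle / diamond cross circle star triangle hexagon square / cross star diamond square circle triangle hexagon / square hexagon star triangle cross diamond circle).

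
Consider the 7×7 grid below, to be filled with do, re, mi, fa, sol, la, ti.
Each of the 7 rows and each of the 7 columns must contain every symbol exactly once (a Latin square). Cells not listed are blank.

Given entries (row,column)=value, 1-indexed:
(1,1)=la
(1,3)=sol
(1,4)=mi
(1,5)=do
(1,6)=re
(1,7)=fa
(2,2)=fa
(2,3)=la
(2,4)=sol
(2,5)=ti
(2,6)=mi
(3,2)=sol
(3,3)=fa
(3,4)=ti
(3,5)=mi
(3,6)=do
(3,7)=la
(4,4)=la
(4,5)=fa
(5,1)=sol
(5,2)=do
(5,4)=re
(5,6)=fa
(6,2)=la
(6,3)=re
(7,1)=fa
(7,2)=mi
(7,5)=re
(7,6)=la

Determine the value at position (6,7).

do

Row 1, column 2: row 1 has {do, re, mi, fa, sol, la} and column 2 has {do, mi, fa, sol, la}, leaving only ti.
Row 3, column 1: row 3 has {do, mi, fa, sol, la, ti} and column 1 has {fa, sol, la}, leaving only re.
Row 2, column 1: row 2 has {mi, fa, sol, la, ti} and column 1 has {re, fa, sol, la}, leaving only do.
Row 2, column 7: row 2 has {do, mi, fa, sol, la, ti} and column 7 has {fa, la}, leaving only re.
Row 4, column 2: row 4 has {fa, la} and column 2 has {do, mi, fa, sol, la, ti}, leaving only re.
Row 5, column 5: row 5 has {do, re, fa, sol} and column 5 has {do, re, mi, fa, ti}, leaving only la.
Row 6, column 5: row 6 has {re, la} and column 5 has {do, re, mi, fa, la, ti}, leaving only sol.
Row 6, column 6: row 6 has {re, sol, la} and column 6 has {do, re, mi, fa, la}, leaving only ti.
Row 4, column 6: row 4 has {re, fa, la} and column 6 has {do, re, mi, fa, la, ti}, leaving only sol.
Row 6, column 1: row 6 has {re, sol, la, ti} and column 1 has {do, re, fa, sol, la}, leaving only mi.
Row 6 already has {re, mi, sol, la, ti} and column 7 already has {re, fa, la}, so row 6, column 7 must be do.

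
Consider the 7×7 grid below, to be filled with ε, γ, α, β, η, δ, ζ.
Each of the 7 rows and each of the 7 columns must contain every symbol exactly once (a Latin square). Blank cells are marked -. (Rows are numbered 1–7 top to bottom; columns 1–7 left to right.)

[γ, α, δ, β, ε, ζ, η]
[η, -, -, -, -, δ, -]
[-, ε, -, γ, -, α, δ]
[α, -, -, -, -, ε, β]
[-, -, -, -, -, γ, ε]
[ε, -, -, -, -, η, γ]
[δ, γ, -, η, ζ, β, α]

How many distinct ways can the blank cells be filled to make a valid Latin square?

14

Row 2, column 2: eliminating its row and column leaves {β, ζ}.
Row 2, column 3: eliminating its row and column leaves {ε, γ, α, β, ζ}.
Row 2, column 4: eliminating its row and column leaves {ε, α, ζ}.
Row 2, column 5: eliminating its row and column leaves {γ, α, β}.
Row 2, column 7: eliminating its row and column leaves {ζ}.
Row 3, column 1: eliminating its row and column leaves {β, ζ}.
Row 3, column 3: eliminating its row and column leaves {β, η, ζ}.
Row 3, column 5: eliminating its row and column leaves {β, η}.
Row 4, column 2: eliminating its row and column leaves {η, δ, ζ}.
Row 4, column 3: eliminating its row and column leaves {γ, η, ζ}.
Row 4, column 4: eliminating its row and column leaves {δ, ζ}.
Row 4, column 5: eliminating its row and column leaves {γ, η, δ}.
Row 5, column 1: eliminating its row and column leaves {β, ζ}.
Row 5, column 2: eliminating its row and column leaves {β, η, δ, ζ}.
Row 5, column 3: eliminating its row and column leaves {α, β, η, ζ}.
Row 5, column 4: eliminating its row and column leaves {α, δ, ζ}.
Row 5, column 5: eliminating its row and column leaves {α, β, η, δ}.
Row 6, column 2: eliminating its row and column leaves {β, δ, ζ}.
Row 6, column 3: eliminating its row and column leaves {α, β, ζ}.
Row 6, column 4: eliminating its row and column leaves {α, δ, ζ}.
Row 6, column 5: eliminating its row and column leaves {α, β, δ}.
Row 7, column 3: eliminating its row and column leaves {ε}.
Enumerating the assignments across these blanks that avoid any row or column repeat gives 14 completions.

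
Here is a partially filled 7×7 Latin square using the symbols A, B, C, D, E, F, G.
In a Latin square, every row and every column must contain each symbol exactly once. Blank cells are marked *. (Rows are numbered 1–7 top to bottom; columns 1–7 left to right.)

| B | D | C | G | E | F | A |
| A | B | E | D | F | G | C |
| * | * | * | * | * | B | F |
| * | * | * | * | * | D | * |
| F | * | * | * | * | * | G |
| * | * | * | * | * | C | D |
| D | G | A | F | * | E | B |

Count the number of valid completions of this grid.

Row 3, column 1: eliminating its row and column leaves {C, E, G}.
Row 3, column 2: eliminating its row and column leaves {A, C, E}.
Row 3, column 3: eliminating its row and column leaves {D, G}.
Row 3, column 4: eliminating its row and column leaves {A, C, E}.
Row 3, column 5: eliminating its row and column leaves {A, C, D, G}.
Row 4, column 1: eliminating its row and column leaves {C, E, G}.
Row 4, column 2: eliminating its row and column leaves {A, C, E, F}.
Row 4, column 3: eliminating its row and column leaves {B, F, G}.
Row 4, column 4: eliminating its row and column leaves {A, B, C, E}.
Row 4, column 5: eliminating its row and column leaves {A, B, C, G}.
Row 4, column 7: eliminating its row and column leaves {E}.
Row 5, column 2: eliminating its row and column leaves {A, C, E}.
Row 5, column 3: eliminating its row and column leaves {B, D}.
Row 5, column 4: eliminating its row and column leaves {A, B, C, E}.
Row 5, column 5: eliminating its row and column leaves {A, B, C, D}.
Row 5, column 6: eliminating its row and column leaves {A}.
Row 6, column 1: eliminating its row and column leaves {E, G}.
Row 6, column 2: eliminating its row and column leaves {A, E, F}.
Row 6, column 3: eliminating its row and column leaves {B, F, G}.
Row 6, column 4: eliminating its row and column leaves {A, B, E}.
Row 6, column 5: eliminating its row and column leaves {A, B, G}.
Row 7, column 5: eliminating its row and column leaves {C}.
Enumerating the assignments across these blanks that avoid any row or column repeat gives 14 completions.

14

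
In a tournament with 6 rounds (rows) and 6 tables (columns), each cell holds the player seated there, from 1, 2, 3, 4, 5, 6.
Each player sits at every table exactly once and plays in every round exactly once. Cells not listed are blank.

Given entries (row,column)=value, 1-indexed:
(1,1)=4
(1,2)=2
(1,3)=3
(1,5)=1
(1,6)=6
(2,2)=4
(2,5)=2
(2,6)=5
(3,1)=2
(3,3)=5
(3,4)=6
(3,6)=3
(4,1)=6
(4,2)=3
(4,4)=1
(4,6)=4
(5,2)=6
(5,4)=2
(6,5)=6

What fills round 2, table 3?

6

Round 1, table 4: round 1 has {1, 2, 3, 4, 6} and table 4 has {1, 2, 6}, leaving only 5.
Round 2, table 4: round 2 has {2, 4, 5} and table 4 has {1, 2, 5, 6}, leaving only 3.
Round 2, table 1: round 2 has {2, 3, 4, 5} and table 1 has {2, 4, 6}, leaving only 1.
Round 2 already has {1, 2, 3, 4, 5} and table 3 already has {3, 5}, so round 2, table 3 must be 6.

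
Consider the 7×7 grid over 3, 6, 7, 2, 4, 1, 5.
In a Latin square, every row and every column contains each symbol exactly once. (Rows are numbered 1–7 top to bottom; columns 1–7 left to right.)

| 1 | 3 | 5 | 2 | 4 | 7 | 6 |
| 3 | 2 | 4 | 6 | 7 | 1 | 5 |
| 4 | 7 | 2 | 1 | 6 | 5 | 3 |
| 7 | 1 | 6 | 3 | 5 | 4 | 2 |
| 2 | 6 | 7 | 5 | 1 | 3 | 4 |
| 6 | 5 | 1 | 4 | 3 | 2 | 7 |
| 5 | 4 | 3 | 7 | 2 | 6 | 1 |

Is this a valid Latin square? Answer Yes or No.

Yes

Each row is a permutation of the 7 symbols, and so is each column.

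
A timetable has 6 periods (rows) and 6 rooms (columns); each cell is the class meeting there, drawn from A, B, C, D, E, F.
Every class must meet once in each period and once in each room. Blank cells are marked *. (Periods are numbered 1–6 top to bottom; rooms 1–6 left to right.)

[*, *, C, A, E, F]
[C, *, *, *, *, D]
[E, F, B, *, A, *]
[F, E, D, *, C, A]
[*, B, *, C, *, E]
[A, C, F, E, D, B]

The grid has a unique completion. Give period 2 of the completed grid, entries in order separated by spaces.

Period 2, room 2: period 2 has {C, D} and room 2 has {B, C, E, F}, leaving only A.
Period 2, room 3: period 2 has {A, C, D} and room 3 has {B, C, D, F}, leaving only E.
Period 1, room 2: period 1 has {A, C, E, F} and room 2 has {A, B, C, E, F}, leaving only D.
Period 1, room 1: period 1 has {A, C, D, E, F} and room 1 has {A, C, E, F}, leaving only B.
Period 3, room 4: period 3 has {A, B, E, F} and room 4 has {A, C, E}, leaving only D.
Period 3, room 6: period 3 has {A, B, D, E, F} and room 6 has {A, B, D, E, F}, leaving only C.
Period 4, room 4: period 4 has {A, C, D, E, F} and room 4 has {A, C, D, E}, leaving only B.
Period 2, room 4: period 2 has {A, C, D, E} and room 4 has {A, B, C, D, E}, leaving only F.
Period 2, room 5: period 2 has {A, C, D, E, F} and room 5 has {A, C, D, E}, leaving only B.
So period 2 reads: C A E F B D.

C A E F B D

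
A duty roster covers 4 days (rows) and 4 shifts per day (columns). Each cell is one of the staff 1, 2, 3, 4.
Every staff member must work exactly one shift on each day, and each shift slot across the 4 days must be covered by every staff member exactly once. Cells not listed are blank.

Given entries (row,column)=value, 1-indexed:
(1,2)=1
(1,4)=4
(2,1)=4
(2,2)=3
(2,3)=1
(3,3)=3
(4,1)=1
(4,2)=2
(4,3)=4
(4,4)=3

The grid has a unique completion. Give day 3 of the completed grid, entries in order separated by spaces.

Day 3, shift 1: day 3 has {3} and shift 1 has {1, 4}, leaving only 2.
Day 3, shift 2: day 3 has {2, 3} and shift 2 has {1, 2, 3}, leaving only 4.
Day 3, shift 4: day 3 has {2, 3, 4} and shift 4 has {3, 4}, leaving only 1.
So day 3 reads: 2 4 3 1.

2 4 3 1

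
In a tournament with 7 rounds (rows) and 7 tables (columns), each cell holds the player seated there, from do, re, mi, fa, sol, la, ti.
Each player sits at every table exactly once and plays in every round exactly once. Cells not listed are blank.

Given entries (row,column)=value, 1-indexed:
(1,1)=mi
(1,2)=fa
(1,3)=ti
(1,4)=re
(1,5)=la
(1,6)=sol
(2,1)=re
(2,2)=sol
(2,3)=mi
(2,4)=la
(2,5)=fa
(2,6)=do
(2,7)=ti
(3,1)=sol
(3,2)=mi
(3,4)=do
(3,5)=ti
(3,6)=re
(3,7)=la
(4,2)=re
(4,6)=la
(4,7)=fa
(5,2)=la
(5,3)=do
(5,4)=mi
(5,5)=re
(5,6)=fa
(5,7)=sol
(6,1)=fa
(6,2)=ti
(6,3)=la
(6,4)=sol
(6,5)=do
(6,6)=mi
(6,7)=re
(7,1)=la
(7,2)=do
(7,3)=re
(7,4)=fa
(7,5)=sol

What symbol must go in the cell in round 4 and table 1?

do

Round 1, table 7: round 1 has {re, mi, fa, sol, la, ti} and table 7 has {re, fa, sol, la, ti}, leaving only do.
Round 3, table 3: round 3 has {do, re, mi, sol, la, ti} and table 3 has {do, re, mi, la, ti}, leaving only fa.
Round 4, table 3: round 4 has {re, fa, la} and table 3 has {do, re, mi, fa, la, ti}, leaving only sol.
Round 4, table 4: round 4 has {re, fa, sol, la} and table 4 has {do, re, mi, fa, sol, la}, leaving only ti.
Round 4 already has {re, fa, sol, la, ti} and table 1 already has {re, mi, fa, sol, la}, so round 4, table 1 must be do.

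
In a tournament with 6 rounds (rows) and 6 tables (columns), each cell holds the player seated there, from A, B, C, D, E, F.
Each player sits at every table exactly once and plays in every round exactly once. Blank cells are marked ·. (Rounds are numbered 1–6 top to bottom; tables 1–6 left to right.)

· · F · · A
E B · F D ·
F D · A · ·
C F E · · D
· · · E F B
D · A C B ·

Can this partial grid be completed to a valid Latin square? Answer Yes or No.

Round 1, table 1: round 1 has {A, F} and table 1 has {C, D, E, F}, so it must be B.
Round 1, table 4: round 1 has {A, B, F} and table 4 has {A, C, E, F}, so it must be D.
Round 2, table 3: round 2 has {B, D, E, F} and table 3 has {A, E, F}, so it must be C.
Now round 2, table 6: round 2 together with table 6 already contain {A, B, C, D, E, F} — every symbol — so nothing can go there. The grid has no valid completion.

No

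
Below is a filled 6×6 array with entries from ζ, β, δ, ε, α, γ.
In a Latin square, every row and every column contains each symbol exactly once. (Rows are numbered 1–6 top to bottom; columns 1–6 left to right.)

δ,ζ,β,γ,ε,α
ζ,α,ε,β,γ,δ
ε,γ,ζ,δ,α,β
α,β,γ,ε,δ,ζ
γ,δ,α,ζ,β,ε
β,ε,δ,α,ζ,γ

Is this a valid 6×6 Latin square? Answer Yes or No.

Yes

Each row is a permutation of the 6 symbols, and so is each column.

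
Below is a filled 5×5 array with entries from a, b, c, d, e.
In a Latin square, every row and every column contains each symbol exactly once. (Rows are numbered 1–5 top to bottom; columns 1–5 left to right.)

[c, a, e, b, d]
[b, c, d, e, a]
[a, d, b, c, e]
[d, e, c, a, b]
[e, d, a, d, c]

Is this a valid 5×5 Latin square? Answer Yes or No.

Row 5 contains d twice (at columns 2 and 4), so it is not a permutation.

No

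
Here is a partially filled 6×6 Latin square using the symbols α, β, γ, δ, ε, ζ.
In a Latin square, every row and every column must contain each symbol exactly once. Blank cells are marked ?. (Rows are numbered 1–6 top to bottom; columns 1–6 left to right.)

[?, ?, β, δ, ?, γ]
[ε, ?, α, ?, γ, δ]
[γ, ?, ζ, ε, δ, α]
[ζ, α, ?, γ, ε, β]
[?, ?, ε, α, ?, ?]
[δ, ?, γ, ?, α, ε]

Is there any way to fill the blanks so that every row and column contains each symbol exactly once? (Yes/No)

No

Row 1, column 1: row 1 has {β, γ, δ} and column 1 has {γ, δ, ε, ζ}, so it must be α.
Row 1, column 5: row 1 has {α, β, γ, δ} and column 5 has {α, γ, δ, ε}, so it must be ζ.
Row 1, column 2: row 1 has {α, β, γ, δ, ζ} and column 2 has {α}, so it must be ε.
Row 3, column 2: row 3 has {α, γ, δ, ε, ζ} and column 2 has {α, ε}, so it must be β.
Row 2, column 2: row 2 has {α, γ, δ, ε} and column 2 has {α, β, ε}, so it must be ζ.
Now row 6, column 2: row 6 together with column 2 already contain {α, β, γ, δ, ε, ζ} — every symbol — so nothing can go there. The grid has no valid completion.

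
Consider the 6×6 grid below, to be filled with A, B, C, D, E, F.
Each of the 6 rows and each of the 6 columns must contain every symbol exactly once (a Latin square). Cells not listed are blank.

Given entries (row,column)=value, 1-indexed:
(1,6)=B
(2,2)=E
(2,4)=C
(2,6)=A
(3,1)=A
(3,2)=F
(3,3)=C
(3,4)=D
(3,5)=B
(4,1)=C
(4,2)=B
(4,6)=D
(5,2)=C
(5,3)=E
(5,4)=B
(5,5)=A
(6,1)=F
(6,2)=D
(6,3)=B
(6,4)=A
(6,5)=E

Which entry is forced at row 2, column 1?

B

Row 1, column 2: row 1 has {B} and column 2 has {B, C, D, E, F}, leaving only A.
Row 3, column 6: row 3 has {A, B, C, D, F} and column 6 has {A, B, D}, leaving only E.
Row 4, column 5: row 4 has {B, C, D} and column 5 has {A, B, E}, leaving only F.
Row 2, column 5: row 2 has {A, C, E} and column 5 has {A, B, E, F}, leaving only D.
Row 2 already has {A, C, D, E} and column 1 already has {A, C, F}, so row 2, column 1 must be B.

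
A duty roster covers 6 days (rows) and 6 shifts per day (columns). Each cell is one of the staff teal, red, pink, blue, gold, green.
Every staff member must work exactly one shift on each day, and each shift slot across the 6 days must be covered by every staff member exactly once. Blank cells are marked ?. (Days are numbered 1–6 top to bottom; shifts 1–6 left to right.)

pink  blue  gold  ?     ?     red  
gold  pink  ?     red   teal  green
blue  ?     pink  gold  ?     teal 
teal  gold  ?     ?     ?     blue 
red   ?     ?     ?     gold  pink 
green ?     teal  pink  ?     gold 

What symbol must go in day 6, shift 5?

blue

Day 1, shift 5: day 1 has {red, pink, blue, gold} and shift 5 has {teal, gold}, leaving only green.
Day 1, shift 4: day 1 has {red, pink, blue, gold, green} and shift 4 has {red, pink, gold}, leaving only teal.
Day 2, shift 3: day 2 has {teal, red, pink, gold, green} and shift 3 has {teal, pink, gold}, leaving only blue.
Day 3, shift 5: day 3 has {teal, pink, blue, gold} and shift 5 has {teal, gold, green}, leaving only red.
Day 6 already has {teal, pink, gold, green} and shift 5 already has {teal, red, gold, green}, so day 6, shift 5 must be blue.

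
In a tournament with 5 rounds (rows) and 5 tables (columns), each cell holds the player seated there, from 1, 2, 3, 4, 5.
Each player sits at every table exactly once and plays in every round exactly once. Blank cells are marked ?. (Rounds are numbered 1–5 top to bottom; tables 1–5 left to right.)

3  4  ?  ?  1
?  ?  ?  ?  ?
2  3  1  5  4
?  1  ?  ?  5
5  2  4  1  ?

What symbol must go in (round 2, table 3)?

3

Round 1, table 4: round 1 has {1, 3, 4} and table 4 has {1, 5}, leaving only 2.
Round 1, table 3: round 1 has {1, 2, 3, 4} and table 3 has {1, 4}, leaving only 5.
Round 2, table 2: round 2 has {} and table 2 has {1, 2, 3, 4}, leaving only 5.
Round 4, table 1: round 4 has {1, 5} and table 1 has {2, 3, 5}, leaving only 4.
Round 2, table 1: round 2 has {5} and table 1 has {2, 3, 4, 5}, leaving only 1.
Round 4, table 4: round 4 has {1, 4, 5} and table 4 has {1, 2, 5}, leaving only 3.
Round 2, table 4: round 2 has {1, 5} and table 4 has {1, 2, 3, 5}, leaving only 4.
Round 4, table 3: round 4 has {1, 3, 4, 5} and table 3 has {1, 4, 5}, leaving only 2.
Round 2 already has {1, 4, 5} and table 3 already has {1, 2, 4, 5}, so round 2, table 3 must be 3.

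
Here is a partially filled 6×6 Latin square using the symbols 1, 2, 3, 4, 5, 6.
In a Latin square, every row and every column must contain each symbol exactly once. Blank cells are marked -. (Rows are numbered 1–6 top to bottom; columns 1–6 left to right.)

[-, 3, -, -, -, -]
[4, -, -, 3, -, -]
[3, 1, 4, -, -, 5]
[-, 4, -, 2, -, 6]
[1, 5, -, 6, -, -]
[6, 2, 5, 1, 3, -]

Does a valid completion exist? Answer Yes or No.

No

Row 3, column 4: row 3 together with column 4 already contain {1, 2, 3, 4, 5, 6} — every symbol — so nothing can go there. The grid has no valid completion.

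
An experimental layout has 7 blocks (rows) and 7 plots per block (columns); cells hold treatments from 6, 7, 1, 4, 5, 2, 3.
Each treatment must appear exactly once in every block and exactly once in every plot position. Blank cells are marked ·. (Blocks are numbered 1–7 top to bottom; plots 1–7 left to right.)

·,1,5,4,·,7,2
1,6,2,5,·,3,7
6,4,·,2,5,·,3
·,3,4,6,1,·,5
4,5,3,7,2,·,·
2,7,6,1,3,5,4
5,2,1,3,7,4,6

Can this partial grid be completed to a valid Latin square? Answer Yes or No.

Yes

No block or plot among the givens repeats a symbol, and propagating forced cells runs into no contradiction.
One valid completion exists (for instance, 3 1 5 4 6 7 2 / 1 6 2 5 4 3 7 / 6 4 7 2 5 1 3 / 7 3 4 6 1 2 5 / 4 5 3 7 2 6 1 / 2 7 6 1 3 5 4 / 5 2 1 3 7 4 6).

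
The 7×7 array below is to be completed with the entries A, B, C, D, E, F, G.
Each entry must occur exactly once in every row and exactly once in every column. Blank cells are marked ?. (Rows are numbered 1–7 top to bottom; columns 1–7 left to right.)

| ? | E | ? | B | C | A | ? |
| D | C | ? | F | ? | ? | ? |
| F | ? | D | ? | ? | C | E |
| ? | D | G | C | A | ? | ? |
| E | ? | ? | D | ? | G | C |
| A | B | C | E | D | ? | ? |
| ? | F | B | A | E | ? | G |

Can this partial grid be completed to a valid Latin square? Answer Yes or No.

No

Row 1, column 1: row 1 has {A, B, C, E} and column 1 has {A, D, E, F}, so it must be G.
Row 1, column 3: row 1 has {A, B, C, E, G} and column 3 has {B, C, D, G}, so it must be F.
Row 1, column 7: row 1 has {A, B, C, E, F, G} and column 7 has {C, E, G}, so it must be D.
Row 3, column 4: row 3 has {C, D, E, F} and column 4 has {A, B, C, D, E, F}, so it must be G.
Row 3, column 2: row 3 has {C, D, E, F, G} and column 2 has {B, C, D, E, F}, so it must be A.
Now row 5, column 2: row 5 together with column 2 already contain {A, B, C, D, E, F, G} — every symbol — so nothing can go there. The grid has no valid completion.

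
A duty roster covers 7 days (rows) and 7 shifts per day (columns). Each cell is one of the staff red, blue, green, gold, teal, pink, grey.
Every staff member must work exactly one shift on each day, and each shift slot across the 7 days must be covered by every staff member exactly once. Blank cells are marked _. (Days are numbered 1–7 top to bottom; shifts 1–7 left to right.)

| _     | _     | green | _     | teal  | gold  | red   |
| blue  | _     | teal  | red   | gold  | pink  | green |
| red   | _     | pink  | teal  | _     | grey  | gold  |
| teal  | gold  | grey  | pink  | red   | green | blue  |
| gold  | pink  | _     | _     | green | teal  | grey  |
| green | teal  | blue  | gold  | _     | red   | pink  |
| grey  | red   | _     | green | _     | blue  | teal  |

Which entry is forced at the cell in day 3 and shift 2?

green

Day 1, shift 1: day 1 has {red, green, gold, teal} and shift 1 has {red, blue, green, gold, teal, grey}, leaving only pink.
Day 2, shift 2: day 2 has {red, blue, green, gold, teal, pink} and shift 2 has {red, gold, teal, pink}, leaving only grey.
Day 1, shift 2: day 1 has {red, green, gold, teal, pink} and shift 2 has {red, gold, teal, pink, grey}, leaving only blue.
Day 3 already has {red, gold, teal, pink, grey} and shift 2 already has {red, blue, gold, teal, pink, grey}, so day 3, shift 2 must be green.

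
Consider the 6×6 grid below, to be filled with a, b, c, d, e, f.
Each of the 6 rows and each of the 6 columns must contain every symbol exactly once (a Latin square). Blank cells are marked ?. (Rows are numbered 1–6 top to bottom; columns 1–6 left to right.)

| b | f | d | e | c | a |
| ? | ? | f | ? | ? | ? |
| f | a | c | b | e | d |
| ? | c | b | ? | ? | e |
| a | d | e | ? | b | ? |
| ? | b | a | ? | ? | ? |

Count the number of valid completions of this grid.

3

Row 2, column 1: eliminating its row and column leaves {c, d, e}.
Row 2, column 2: eliminating its row and column leaves {e}.
Row 2, column 4: eliminating its row and column leaves {a, c, d}.
Row 2, column 5: eliminating its row and column leaves {a, d}.
Row 2, column 6: eliminating its row and column leaves {b, c}.
Row 4, column 1: eliminating its row and column leaves {d}.
Row 4, column 4: eliminating its row and column leaves {a, d, f}.
Row 4, column 5: eliminating its row and column leaves {a, d, f}.
Row 5, column 4: eliminating its row and column leaves {c, f}.
Row 5, column 6: eliminating its row and column leaves {c, f}.
Row 6, column 1: eliminating its row and column leaves {c, d, e}.
Row 6, column 4: eliminating its row and column leaves {c, d, f}.
Row 6, column 5: eliminating its row and column leaves {d, f}.
Row 6, column 6: eliminating its row and column leaves {c, f}.
Enumerating the assignments across these blanks that avoid any row or column repeat gives 3 completions.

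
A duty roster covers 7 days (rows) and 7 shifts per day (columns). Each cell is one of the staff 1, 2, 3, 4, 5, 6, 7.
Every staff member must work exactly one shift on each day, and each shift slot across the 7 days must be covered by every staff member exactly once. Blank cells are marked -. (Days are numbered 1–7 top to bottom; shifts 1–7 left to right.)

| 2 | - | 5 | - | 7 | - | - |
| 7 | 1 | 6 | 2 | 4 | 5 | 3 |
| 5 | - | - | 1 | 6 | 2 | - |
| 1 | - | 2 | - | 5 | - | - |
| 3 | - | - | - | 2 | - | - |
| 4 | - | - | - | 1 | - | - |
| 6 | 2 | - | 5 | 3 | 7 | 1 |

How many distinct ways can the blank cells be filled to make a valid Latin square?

Day 1, shift 2: eliminating its day and shift leaves {3, 4, 6}.
Day 1, shift 4: eliminating its day and shift leaves {3, 4, 6}.
Day 1, shift 6: eliminating its day and shift leaves {1, 3, 4, 6}.
Day 1, shift 7: eliminating its day and shift leaves {4, 6}.
Day 3, shift 2: eliminating its day and shift leaves {3, 4, 7}.
Day 3, shift 3: eliminating its day and shift leaves {3, 4, 7}.
Day 3, shift 7: eliminating its day and shift leaves {4, 7}.
Day 4, shift 2: eliminating its day and shift leaves {3, 4, 6, 7}.
Day 4, shift 4: eliminating its day and shift leaves {3, 4, 6, 7}.
Day 4, shift 6: eliminating its day and shift leaves {3, 4, 6}.
Day 4, shift 7: eliminating its day and shift leaves {4, 6, 7}.
Day 5, shift 2: eliminating its day and shift leaves {4, 5, 6, 7}.
Day 5, shift 3: eliminating its day and shift leaves {1, 4, 7}.
Day 5, shift 4: eliminating its day and shift leaves {4, 6, 7}.
Day 5, shift 6: eliminating its day and shift leaves {1, 4, 6}.
Day 5, shift 7: eliminating its day and shift leaves {4, 5, 6, 7}.
Day 6, shift 2: eliminating its day and shift leaves {3, 5, 6, 7}.
Day 6, shift 3: eliminating its day and shift leaves {3, 7}.
Day 6, shift 4: eliminating its day and shift leaves {3, 6, 7}.
Day 6, shift 6: eliminating its day and shift leaves {3, 6}.
Day 6, shift 7: eliminating its day and shift leaves {2, 5, 6, 7}.
Day 7, shift 3: eliminating its day and shift leaves {4}.
Enumerating the assignments across these blanks that avoid any day or shift repeat gives 10 completions.

10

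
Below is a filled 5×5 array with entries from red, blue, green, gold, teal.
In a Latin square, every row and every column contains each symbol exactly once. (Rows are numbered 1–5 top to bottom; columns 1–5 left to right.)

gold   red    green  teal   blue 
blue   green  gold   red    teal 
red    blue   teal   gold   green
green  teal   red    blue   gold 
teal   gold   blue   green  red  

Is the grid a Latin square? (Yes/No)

Yes

Each row is a permutation of the 5 symbols, and so is each column.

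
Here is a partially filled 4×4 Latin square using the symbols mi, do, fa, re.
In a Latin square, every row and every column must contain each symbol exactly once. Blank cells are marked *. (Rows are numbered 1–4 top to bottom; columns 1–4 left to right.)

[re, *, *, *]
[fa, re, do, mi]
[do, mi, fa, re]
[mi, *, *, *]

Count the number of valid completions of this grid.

2

Row 1, column 2: eliminating its row and column leaves {do, fa}.
Row 1, column 3: eliminating its row and column leaves {mi}.
Row 1, column 4: eliminating its row and column leaves {do, fa}.
Row 4, column 2: eliminating its row and column leaves {do, fa}.
Row 4, column 3: eliminating its row and column leaves {re}.
Row 4, column 4: eliminating its row and column leaves {do, fa}.
Enumerating the assignments across these blanks that avoid any row or column repeat gives 2 completions.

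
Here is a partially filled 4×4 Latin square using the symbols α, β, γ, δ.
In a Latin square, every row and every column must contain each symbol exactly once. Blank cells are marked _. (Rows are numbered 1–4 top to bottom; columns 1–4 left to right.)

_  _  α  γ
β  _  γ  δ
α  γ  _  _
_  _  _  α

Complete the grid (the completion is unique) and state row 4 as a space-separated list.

γ δ β α

Row 1, column 1: row 1 has {α, γ} and column 1 has {α, β}, leaving only δ.
Row 4, column 1: row 4 has {α} and column 1 has {α, β, δ}, leaving only γ.
Row 1, column 2: row 1 has {α, γ, δ} and column 2 has {γ}, leaving only β.
Row 4, column 2: row 4 has {α, γ} and column 2 has {β, γ}, leaving only δ.
Row 4, column 3: row 4 has {α, γ, δ} and column 3 has {α, γ}, leaving only β.
So row 4 reads: γ δ β α.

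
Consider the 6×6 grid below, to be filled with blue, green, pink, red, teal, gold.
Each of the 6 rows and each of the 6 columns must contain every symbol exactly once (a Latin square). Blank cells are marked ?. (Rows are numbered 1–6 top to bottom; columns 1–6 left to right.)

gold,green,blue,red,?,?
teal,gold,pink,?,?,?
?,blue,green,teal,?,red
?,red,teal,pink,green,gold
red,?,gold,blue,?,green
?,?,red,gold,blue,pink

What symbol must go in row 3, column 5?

gold

Row 1, column 6: row 1 has {blue, green, red, gold} and column 6 has {green, pink, red, gold}, leaving only teal.
Row 1, column 5: row 1 has {blue, green, red, teal, gold} and column 5 has {blue, green}, leaving only pink.
Row 3 already has {blue, green, red, teal} and column 5 already has {blue, green, pink}, so row 3, column 5 must be gold.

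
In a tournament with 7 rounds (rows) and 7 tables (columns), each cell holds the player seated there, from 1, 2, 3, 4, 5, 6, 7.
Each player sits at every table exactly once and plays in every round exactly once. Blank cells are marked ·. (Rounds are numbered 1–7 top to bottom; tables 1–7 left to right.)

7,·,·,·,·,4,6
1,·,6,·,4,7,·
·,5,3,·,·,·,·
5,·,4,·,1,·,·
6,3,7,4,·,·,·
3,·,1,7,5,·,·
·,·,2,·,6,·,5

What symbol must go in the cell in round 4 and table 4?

Round 1, table 3: round 1 has {4, 6, 7} and table 3 has {1, 2, 3, 4, 6, 7}, leaving only 5.
Round 2, table 2: round 2 has {1, 4, 6, 7} and table 2 has {3, 5}, leaving only 2.
Round 1, table 2: round 1 has {4, 5, 6, 7} and table 2 has {2, 3, 5}, leaving only 1.
Round 2, table 7: round 2 has {1, 2, 4, 6, 7} and table 7 has {5, 6}, leaving only 3.
Round 2, table 4: round 2 has {1, 2, 3, 4, 6, 7} and table 4 has {4, 7}, leaving only 5.
Round 5, table 5: round 5 has {3, 4, 6, 7} and table 5 has {1, 4, 5, 6}, leaving only 2.
Round 1, table 5: round 1 has {1, 4, 5, 6, 7} and table 5 has {1, 2, 4, 5, 6}, leaving only 3.
Round 1, table 4: round 1 has {1, 3, 4, 5, 6, 7} and table 4 has {4, 5, 7}, leaving only 2.
Round 3, table 5: round 3 has {3, 5} and table 5 has {1, 2, 3, 4, 5, 6}, leaving only 7.
Round 5, table 7: round 5 has {2, 3, 4, 6, 7} and table 7 has {3, 5, 6}, leaving only 1.
Round 5, table 6: round 5 has {1, 2, 3, 4, 6, 7} and table 6 has {4, 7}, leaving only 5.
Round 7, table 1: round 7 has {2, 5, 6} and table 1 has {1, 3, 5, 6, 7}, leaving only 4.
Round 3, table 1: round 3 has {3, 5, 7} and table 1 has {1, 3, 4, 5, 6, 7}, leaving only 2.
Round 3, table 7: round 3 has {2, 3, 5, 7} and table 7 has {1, 3, 5, 6}, leaving only 4.
Round 6, table 7: round 6 has {1, 3, 5, 7} and table 7 has {1, 3, 4, 5, 6}, leaving only 2.
Round 4, table 7: round 4 has {1, 4, 5} and table 7 has {1, 2, 3, 4, 5, 6}, leaving only 7.
Round 4, table 2: round 4 has {1, 4, 5, 7} and table 2 has {1, 2, 3, 5}, leaving only 6.
Round 4 already has {1, 4, 5, 6, 7} and table 4 already has {2, 4, 5, 7}, so round 4, table 4 must be 3.

3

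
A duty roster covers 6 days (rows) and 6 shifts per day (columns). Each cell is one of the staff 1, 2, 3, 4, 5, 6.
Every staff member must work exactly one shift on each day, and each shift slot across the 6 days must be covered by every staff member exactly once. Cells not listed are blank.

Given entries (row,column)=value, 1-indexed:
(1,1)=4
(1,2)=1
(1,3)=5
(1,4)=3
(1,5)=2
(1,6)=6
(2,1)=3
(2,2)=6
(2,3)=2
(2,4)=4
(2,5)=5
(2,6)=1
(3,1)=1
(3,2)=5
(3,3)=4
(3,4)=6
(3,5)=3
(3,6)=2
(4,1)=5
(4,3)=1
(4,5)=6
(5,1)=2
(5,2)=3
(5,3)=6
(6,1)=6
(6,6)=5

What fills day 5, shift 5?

1

Day 4, shift 4: day 4 has {1, 5, 6} and shift 4 has {3, 4, 6}, leaving only 2.
Day 4, shift 2: day 4 has {1, 2, 5, 6} and shift 2 has {1, 3, 5, 6}, leaving only 4.
Day 4, shift 6: day 4 has {1, 2, 4, 5, 6} and shift 6 has {1, 2, 5, 6}, leaving only 3.
Day 5, shift 6: day 5 has {2, 3, 6} and shift 6 has {1, 2, 3, 5, 6}, leaving only 4.
Day 5 already has {2, 3, 4, 6} and shift 5 already has {2, 3, 5, 6}, so day 5, shift 5 must be 1.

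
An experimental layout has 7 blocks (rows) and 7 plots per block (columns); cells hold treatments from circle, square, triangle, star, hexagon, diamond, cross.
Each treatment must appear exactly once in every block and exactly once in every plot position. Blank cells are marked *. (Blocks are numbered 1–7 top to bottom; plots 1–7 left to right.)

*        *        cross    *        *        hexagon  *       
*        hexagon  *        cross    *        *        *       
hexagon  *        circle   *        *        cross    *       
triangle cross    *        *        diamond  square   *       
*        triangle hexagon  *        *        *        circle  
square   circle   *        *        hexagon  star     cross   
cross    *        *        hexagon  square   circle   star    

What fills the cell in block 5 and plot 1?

Block 4, plot 3: block 4 has {square, triangle, diamond, cross} and plot 3 has {circle, hexagon, cross}, leaving only star.
Block 4, plot 4: block 4 has {square, triangle, star, diamond, cross} and plot 4 has {hexagon, cross}, leaving only circle.
Block 4, plot 7: block 4 has {circle, square, triangle, star, diamond, cross} and plot 7 has {circle, star, cross}, leaving only hexagon.
Block 5, plot 6: block 5 has {circle, triangle, hexagon} and plot 6 has {circle, square, star, hexagon, cross}, leaving only diamond.
Block 5 already has {circle, triangle, hexagon, diamond} and plot 1 already has {square, triangle, hexagon, cross}, so block 5, plot 1 must be star.

star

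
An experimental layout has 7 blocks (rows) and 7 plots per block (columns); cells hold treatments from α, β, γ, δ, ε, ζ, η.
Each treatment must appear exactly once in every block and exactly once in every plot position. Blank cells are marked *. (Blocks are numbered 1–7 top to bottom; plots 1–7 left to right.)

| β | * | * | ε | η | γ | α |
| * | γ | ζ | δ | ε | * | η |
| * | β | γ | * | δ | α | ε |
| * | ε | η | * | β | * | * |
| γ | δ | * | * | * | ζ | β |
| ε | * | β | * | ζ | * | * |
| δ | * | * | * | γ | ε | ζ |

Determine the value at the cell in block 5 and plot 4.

η

Block 1, plot 2: block 1 has {α, β, γ, ε, η} and plot 2 has {β, γ, δ, ε}, leaving only ζ.
Block 1, plot 3: block 1 has {α, β, γ, ε, ζ, η} and plot 3 has {β, γ, ζ, η}, leaving only δ.
Block 2, plot 1: block 2 has {γ, δ, ε, ζ, η} and plot 1 has {β, γ, δ, ε}, leaving only α.
Block 2, plot 6: block 2 has {α, γ, δ, ε, ζ, η} and plot 6 has {α, γ, ε, ζ}, leaving only β.
Block 4, plot 1: block 4 has {β, ε, η} and plot 1 has {α, β, γ, δ, ε}, leaving only ζ.
Block 3, plot 1: block 3 has {α, β, γ, δ, ε} and plot 1 has {α, β, γ, δ, ε, ζ}, leaving only η.
Block 3, plot 4: block 3 has {α, β, γ, δ, ε, η} and plot 4 has {δ, ε}, leaving only ζ.
Block 4, plot 6: block 4 has {β, ε, ζ, η} and plot 6 has {α, β, γ, ε, ζ}, leaving only δ.
Block 4, plot 7: block 4 has {β, δ, ε, ζ, η} and plot 7 has {α, β, ε, ζ, η}, leaving only γ.
Block 4, plot 4: block 4 has {β, γ, δ, ε, ζ, η} and plot 4 has {δ, ε, ζ}, leaving only α.
Block 5 already has {β, γ, δ, ζ} and plot 4 already has {α, δ, ε, ζ}, so block 5, plot 4 must be η.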